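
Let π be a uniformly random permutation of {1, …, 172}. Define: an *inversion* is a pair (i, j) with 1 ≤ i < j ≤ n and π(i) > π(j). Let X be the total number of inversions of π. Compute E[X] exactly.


Write X = Σ X_I over the C(172, 2) = 14706 pairs i < j, with X_I the indicator of one inversion.
There are 14706 indicators.
For each fixed pair i < j, the values π(i) and π(j) are two distinct elements of {1, …, 172} in uniformly random order; by symmetry P[π(i) > π(j)] = 1/2.
By linearity: E[X] = 14706 · (1/2) = C(172, 2) · (1/2) = 14706/2 = 7353 ≈ 7353.000000.

E[X] = 7353 = 7353.000000.


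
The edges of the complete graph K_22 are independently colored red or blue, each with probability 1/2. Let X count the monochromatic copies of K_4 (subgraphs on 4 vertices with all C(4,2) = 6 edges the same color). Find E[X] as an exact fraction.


Let X = Σ_S X_S over the C(22, 4) = 7315 subsets S of size 4, where X_S = 1 if the K_4 on S is monochromatic.
For a fixed S, the K_4 on S has C(4, 2) = 6 edges. P[all 6 edges red] = (1/2)^6, and likewise for blue, so P[monochromatic] = 2·(1/2)^6 = 2^{1 − 6} = 1/32.
Summing: E[X] = C(22, 4) · 2^{1 − 6} = 7315 · 1/32 = 7315/32.
Numerically: E[X] ≈ 228.5938.

E[X] = C(22,4)·2^(1−C(4,2)) = 7315/32 ≈ 228.5938.


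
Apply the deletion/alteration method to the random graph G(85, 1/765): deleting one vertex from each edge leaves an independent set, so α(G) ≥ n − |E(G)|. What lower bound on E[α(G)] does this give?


E[|E(G)|] = C(85, 2)·p = 3570 · (1/765) = 14/3.
E[α(G)] ≥ n − E[|E(G)|] = 85 − 14/3 = 241/3.
Numerically: ≈ 80.33333.
(This is only a lower bound; the true E[α(G)] may be larger.)

E[α(G)] ≥ 241/3 ≈ 80.33333.


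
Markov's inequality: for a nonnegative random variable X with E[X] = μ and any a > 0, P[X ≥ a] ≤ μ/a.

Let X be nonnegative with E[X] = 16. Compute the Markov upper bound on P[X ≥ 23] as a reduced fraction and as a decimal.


μ = E[X] = 16, a = 23.
Markov: P[X ≥ 23] ≤ μ/a = (16)/23 = 16/23.
Numerically: ≈ 0.6957.
(Since a = 23 > μ = 16.0000, the bound 16/23 is < 1 and informative.)

P[X ≥ 23] ≤ 16/23 ≈ 0.6957.


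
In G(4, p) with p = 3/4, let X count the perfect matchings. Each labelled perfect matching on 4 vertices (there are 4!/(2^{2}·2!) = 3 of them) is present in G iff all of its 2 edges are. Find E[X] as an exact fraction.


K_4 has 4!/(2^{2}·2!) = 3 labelled perfect matchings.
For each such perfect matching H, let X_H = 1 if all 2 edges of H are present in G. Then P[X_H = 1] = p^{2} = (3/4)^{2} = 9/16.
Summing the indicators: E[X] = Σ_H E[X_H] = 3 · p^{2} = 3 · 9/16 = 27/16.
Numerically: E[X] ≈ 1.6875.

E[X] = 3 · (3/4)^{2} = 27/16 ≈ 1.6875.


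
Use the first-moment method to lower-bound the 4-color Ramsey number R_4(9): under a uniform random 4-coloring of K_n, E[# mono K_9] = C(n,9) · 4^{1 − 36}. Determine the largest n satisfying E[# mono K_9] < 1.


We need C(n, 9) · 4^{1 − 36} < 1, i.e. C(n, 9) < 4^{36 − 1} = 1180591620717411303424.
Check values of n near the boundary:
  n = 909: C(909, 9) = 1122169012923711463931; 1122169012923711463931 < 1180591620717411303424? YES
  n = 910: C(910, 9) = 1133378248346922788210; 1133378248346922788210 < 1180591620717411303424? YES
  n = 911: C(911, 9) = 1144686900492291197405; 1144686900492291197405 < 1180591620717411303424? YES
  n = 912: C(912, 9) = 1156095740032081475120; 1156095740032081475120 < 1180591620717411303424? YES
  n = 913: C(913, 9) = 1167605542753639808390; 1167605542753639808390 < 1180591620717411303424? YES
  n = 914: C(914, 9) = 1179217089587653905932; 1179217089587653905932 < 1180591620717411303424? YES
  n = 915: C(915, 9) = 1190931166636537885130; 1190931166636537885130 < 1180591620717411303424? NO
  n = 916: C(916, 9) = 1202748565202942340440; 1202748565202942340440 < 1180591620717411303424? NO
  n = 917: C(917, 9) = 1214670081818390006810; 1214670081818390006810 < 1180591620717411303424? NO
The largest n with C(n, 9) < 1180591620717411303424 is n = 914 (where E[X] = 294804272396913476483/295147905179352825856 ≈ 0.99884). Hence R_4(9) > 914, i.e. R_4(9) ≥ 915.

Largest n = 914; hence R_4(9) > 914.


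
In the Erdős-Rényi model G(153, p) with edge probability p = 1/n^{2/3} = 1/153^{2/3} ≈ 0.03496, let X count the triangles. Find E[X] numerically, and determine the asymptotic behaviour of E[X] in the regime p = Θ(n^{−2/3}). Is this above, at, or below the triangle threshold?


Number of potential triangles: C(153, 3) = 585276.
Each occurs with probability p³ ≈ (0.03496)³ ≈ 4.271861e-05.
By linearity: E[X] = C(153, 3)·p³ ≈ 585276 · 4.271861e-05 ≈ 25.0022.
Since α = 2/3 < 1, p = c/n^{2/3} ≫ 1/n is above the triangle threshold p ~ 1/n. Asymptotically E[X] ~ (c³/6)·n^{3(1−α)} = (1³/6)·n^{1} → ∞; triangles are abundant w.h.p.

E[X] ≈ 25.0022; in regime p = Θ(1/n^{2/3}) E[X] diverges (above the triangle threshold p ~ 1/n).


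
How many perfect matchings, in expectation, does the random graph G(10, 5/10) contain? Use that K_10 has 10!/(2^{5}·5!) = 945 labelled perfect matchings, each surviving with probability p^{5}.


K_10 has 10!/(2^{5}·5!) = 945 labelled perfect matchings.
For each such perfect matching H, let X_H = 1 if all 5 edges of H are present in G. Then P[X_H = 1] = p^{5} = (1/2)^{5} = 1/32.
Summing the indicators: E[X] = Σ_H E[X_H] = 945 · p^{5} = 945 · 1/32 = 945/32.
Numerically: E[X] ≈ 29.531.

E[X] = 945 · (1/2)^{5} = 945/32 ≈ 29.531.


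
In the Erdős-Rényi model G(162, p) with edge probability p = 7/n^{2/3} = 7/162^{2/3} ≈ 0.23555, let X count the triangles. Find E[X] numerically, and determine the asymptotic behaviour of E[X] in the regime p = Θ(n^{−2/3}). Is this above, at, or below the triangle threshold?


Number of potential triangles: C(162, 3) = 695520.
Each occurs with probability p³ ≈ (0.23555)³ ≈ 1.3069654e-02.
By linearity: E[X] = C(162, 3)·p³ ≈ 695520 · 1.3069654e-02 ≈ 9090.20576.
Since α = 2/3 < 1, p = c/n^{2/3} ≫ 1/n is above the triangle threshold p ~ 1/n. Asymptotically E[X] ~ (c³/6)·n^{3(1−α)} = (7³/6)·n^{1} → ∞; triangles are abundant w.h.p.

E[X] ≈ 9090.20576; in regime p = Θ(1/n^{2/3}) E[X] diverges (above the triangle threshold p ~ 1/n).


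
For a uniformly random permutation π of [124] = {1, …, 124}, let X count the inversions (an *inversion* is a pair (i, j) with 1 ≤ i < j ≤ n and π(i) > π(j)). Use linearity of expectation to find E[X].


Write X = Σ X_I over the C(124, 2) = 7626 pairs i < j, with X_I the indicator of one inversion.
There are 7626 indicators.
For each fixed pair i < j, the values π(i) and π(j) are two distinct elements of {1, …, 124} in uniformly random order; by symmetry P[π(i) > π(j)] = 1/2.
By linearity: E[X] = 7626 · (1/2) = C(124, 2) · (1/2) = 7626/2 = 3813 ≈ 3813.0000.

E[X] = 3813 = 3813.0000.


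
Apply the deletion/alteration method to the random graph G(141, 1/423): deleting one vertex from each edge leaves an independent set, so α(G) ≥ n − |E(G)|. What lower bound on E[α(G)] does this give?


E[|E(G)|] = C(141, 2)·p = 9870 · (1/423) = 70/3.
E[α(G)] ≥ n − E[|E(G)|] = 141 − 70/3 = 353/3.
Numerically: ≈ 117.66667.
(This is only a lower bound; the true E[α(G)] may be larger.)

E[α(G)] ≥ 353/3 ≈ 117.66667.


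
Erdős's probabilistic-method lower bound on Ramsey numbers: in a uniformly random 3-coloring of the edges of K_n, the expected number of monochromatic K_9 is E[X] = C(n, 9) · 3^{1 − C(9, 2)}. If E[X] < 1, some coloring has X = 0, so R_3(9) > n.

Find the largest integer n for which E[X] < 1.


We need C(n, 9) · 3^{1 − 36} < 1, i.e. C(n, 9) < 3^{36 − 1} = 50031545098999707.
Check values of n near the boundary:
  n = 297: C(297, 9) = 43842345008337645; 43842345008337645 < 50031545098999707? YES
  n = 298: C(298, 9) = 45207677551849890; 45207677551849890 < 50031545098999707? YES
  n = 299: C(299, 9) = 46610674441390059; 46610674441390059 < 50031545098999707? YES
  n = 300: C(300, 9) = 48052241692154700; 48052241692154700 < 50031545098999707? YES
  n = 301: C(301, 9) = 49533303936090975; 49533303936090975 < 50031545098999707? YES
  n = 302: C(302, 9) = 51054804739588650; 51054804739588650 < 50031545098999707? NO
  n = 303: C(303, 9) = 52617706925494425; 52617706925494425 < 50031545098999707? NO
  n = 304: C(304, 9) = 54222992899492560; 54222992899492560 < 50031545098999707? NO
The largest n with C(n, 9) < 50031545098999707 is n = 301 (where E[X] = 16511101312030325/16677181699666569 ≈ 0.9900415). Hence R_3(9) > 301, i.e. R_3(9) ≥ 302.

Largest n = 301; hence R_3(9) > 301.


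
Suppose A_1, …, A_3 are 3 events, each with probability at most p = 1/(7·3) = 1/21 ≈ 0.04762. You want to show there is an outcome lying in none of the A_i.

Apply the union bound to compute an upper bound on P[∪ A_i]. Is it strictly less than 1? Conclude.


Union bound: P[∪_{i=1}^{3} A_i] ≤ Σ_i P[A_i] ≤ 3·p = 3·(1/21) = 1/7.
Numerically: 1/7 ≈ 0.14286.
Is 1/7 < 1? YES.
Since P[∪ A_i] ≤ 1/7 < 1, the complement has P[∩ A_i^c] ≥ 1 − 1/7 = 6/7 > 0, so some outcome avoids every A_i.

3·p = 1/7 ≈ 0.14286; existence CERTIFIED by the union bound.


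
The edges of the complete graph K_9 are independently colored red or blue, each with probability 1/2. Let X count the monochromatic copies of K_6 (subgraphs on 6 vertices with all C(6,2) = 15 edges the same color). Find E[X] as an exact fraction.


Let X = Σ_S X_S over the C(9, 6) = 84 subsets S of size 6, where X_S = 1 if the K_6 on S is monochromatic.
For a fixed S, the K_6 on S has C(6, 2) = 15 edges. P[all 15 edges red] = (1/2)^15, and likewise for blue, so P[monochromatic] = 2·(1/2)^15 = 2^{1 − 15} = 1/16384.
By linearity: E[X] = C(9, 6) · 2^{1 − 15} = 84 · 1/16384 = 21/4096.
Numerically: E[X] ≈ 0.00513.

E[X] = C(9,6)·2^(1−C(6,2)) = 21/4096 ≈ 0.00513.


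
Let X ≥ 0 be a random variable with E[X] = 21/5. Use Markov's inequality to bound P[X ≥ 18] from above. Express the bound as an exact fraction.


μ = E[X] = 21/5, a = 18.
Markov: P[X ≥ 18] ≤ μ/a = (21/5)/18 = 7/30.
Numerically: ≈ 0.233.
(Since a = 18 > μ = 4.200, the bound 7/30 is < 1 and informative.)

P[X ≥ 18] ≤ 7/30 ≈ 0.233.


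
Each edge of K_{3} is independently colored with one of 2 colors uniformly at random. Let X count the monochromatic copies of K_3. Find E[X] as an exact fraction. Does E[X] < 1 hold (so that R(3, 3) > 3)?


E[X] = C(3, 3) · 2^{1 − 3} = 1 · 2^{−2} = 1/4.
As a reduced fraction: E[X] = 1/4 ≈ 0.2500000.
Is E[X] < 1? YES.
Since E[X] < 1, there exists a 2-coloring of K_{3} with no monochromatic K_3; hence R(3, 3) > 3.

E[X] = 1/4 ≈ 0.2500000; E[X] < 1, so R(3, 3) > 3.


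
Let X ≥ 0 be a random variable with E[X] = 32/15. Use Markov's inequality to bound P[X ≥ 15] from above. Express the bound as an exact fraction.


μ = E[X] = 32/15, a = 15.
Markov: P[X ≥ 15] ≤ μ/a = (32/15)/15 = 32/225.
Numerically: ≈ 0.142.
(Since a = 15 > μ = 2.133, the bound 32/225 is < 1 and informative.)

P[X ≥ 15] ≤ 32/225 ≈ 0.142.


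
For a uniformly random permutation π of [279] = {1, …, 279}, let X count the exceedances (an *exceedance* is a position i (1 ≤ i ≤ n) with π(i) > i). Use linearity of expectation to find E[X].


Write X = Σ_{i=1}^{279} X_i, where X_i = 1_{π(i) > i}.
For each fixed i, π(i) is uniform over {1, …, 279} (marginal of a uniform permutation), so P[π(i) > i] = (n − i)/n. Summing: Σ_{i=1}^{279} (n − i)/n = (0 + 1 + … + 278)/279 = 279(279 − 1)/(2·279) = (279 − 1)/2.
Hence E[X] = Σ_{i=1}^{279} (279 − i)/279 = 139 ≈ 139.0000.

E[X] = 139 = 139.0000.


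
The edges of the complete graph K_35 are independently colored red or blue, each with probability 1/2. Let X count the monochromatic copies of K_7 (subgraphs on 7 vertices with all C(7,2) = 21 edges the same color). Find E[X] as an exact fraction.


Let X = Σ_S X_S over the C(35, 7) = 6724520 subsets S of size 7, where X_S = 1 if the K_7 on S is monochromatic.
For a fixed S, the K_7 on S has C(7, 2) = 21 edges. P[all 21 edges red] = (1/2)^21, and likewise for blue, so P[monochromatic] = 2·(1/2)^21 = 2^{1 − 21} = 1/1048576.
Summing: E[X] = C(35, 7) · 2^{1 − 21} = 6724520 · 1/1048576 = 840565/131072.
Numerically: E[X] ≈ 6.41300.

E[X] = C(35,7)·2^(1−C(7,2)) = 840565/131072 ≈ 6.41300.


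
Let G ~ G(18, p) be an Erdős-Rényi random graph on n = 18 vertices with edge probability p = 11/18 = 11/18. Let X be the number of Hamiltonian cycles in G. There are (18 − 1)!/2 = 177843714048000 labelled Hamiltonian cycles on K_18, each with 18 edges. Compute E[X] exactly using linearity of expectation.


K_18 has (18 − 1)!/2 = 177843714048000 labelled Hamiltonian cycles.
For each such Hamiltonian cycle H, let X_H = 1 if all 18 edges of H are present in G. Then P[X_H = 1] = p^{18} = (11/18)^{18} = 5559917313492231481/39346408075296537575424.
Summing the indicators: E[X] = Σ_H E[X_H] = 177843714048000 · p^{18} = 177843714048000 · 5559917313492231481/39346408075296537575424 = 82786473808235140223154875/3294258113514384.
Numerically: E[X] ≈ 2.5131e+10.

E[X] = 177843714048000 · (11/18)^{18} = 82786473808235140223154875/3294258113514384 ≈ 2.5131e+10.


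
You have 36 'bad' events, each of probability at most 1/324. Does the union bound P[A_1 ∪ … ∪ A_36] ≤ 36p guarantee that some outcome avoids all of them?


Union bound: P[∪_{i=1}^{36} A_i] ≤ Σ_i P[A_i] ≤ 36·p = 36·(1/324) = 1/9.
Numerically: 1/9 ≈ 0.1111.
Is 1/9 < 1? YES.
Since P[∪ A_i] ≤ 1/9 < 1, the complement has P[∩ A_i^c] ≥ 1 − 1/9 = 8/9 > 0, so some outcome avoids every A_i.

36·p = 1/9 ≈ 0.1111; existence CERTIFIED by the union bound.


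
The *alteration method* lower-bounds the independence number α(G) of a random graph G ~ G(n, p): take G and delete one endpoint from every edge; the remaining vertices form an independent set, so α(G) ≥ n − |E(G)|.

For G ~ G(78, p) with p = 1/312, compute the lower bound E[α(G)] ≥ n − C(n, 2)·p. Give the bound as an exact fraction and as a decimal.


E[|E(G)|] = C(78, 2)·p = 3003 · (1/312) = 77/8.
E[α(G)] ≥ n − E[|E(G)|] = 78 − 77/8 = 547/8.
Numerically: ≈ 68.3750.
(This is only a lower bound; the true E[α(G)] may be larger.)

E[α(G)] ≥ 547/8 ≈ 68.3750.


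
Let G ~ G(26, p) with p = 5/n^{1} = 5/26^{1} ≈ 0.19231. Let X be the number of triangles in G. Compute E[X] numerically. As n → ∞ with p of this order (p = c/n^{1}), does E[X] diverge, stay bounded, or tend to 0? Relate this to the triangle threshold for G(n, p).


Number of potential triangles: C(26, 3) = 2600.
Each occurs with probability p³ ≈ (0.19231)³ ≈ 7.1119709e-03.
By linearity: E[X] = C(26, 3)·p³ ≈ 2600 · 7.1119709e-03 ≈ 18.49112.
Here α = 1, so p = 5/n is exactly at the triangle threshold p ~ 1/n. Asymptotically E[X] → c³/6 = 5³/6 = 125/6 ≈ 20.83333, a bounded constant. In this regime the triangle count is asymptotically Poisson(c³/6).

E[X] ≈ 18.49112; in regime p = Θ(1/n^{1}) E[X] stays bounded (at the triangle threshold p ~ 1/n).


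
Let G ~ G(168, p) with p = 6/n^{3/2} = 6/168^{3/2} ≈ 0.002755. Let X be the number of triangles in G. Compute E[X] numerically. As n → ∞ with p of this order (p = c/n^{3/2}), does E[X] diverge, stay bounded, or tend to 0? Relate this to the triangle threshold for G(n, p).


Number of potential triangles: C(168, 3) = 776216.
Each occurs with probability p³ ≈ (0.002755)³ ≈ 2.092001e-08.
By linearity: E[X] = C(168, 3)·p³ ≈ 776216 · 2.092001e-08 ≈ 0.0162.
Since α = 3/2 > 1, p = c/n^{3/2} = o(1/n) is below the triangle threshold p ~ 1/n. Asymptotically E[X] ~ (c³/6)·n^{3(1−α)} = (6³/6)·n^{-1.5} → 0, so by Markov's inequality G has no triangles w.h.p.

E[X] ≈ 0.0162; in regime p = Θ(1/n^{3/2}) E[X] tends to 0 (below the triangle threshold p ~ 1/n).


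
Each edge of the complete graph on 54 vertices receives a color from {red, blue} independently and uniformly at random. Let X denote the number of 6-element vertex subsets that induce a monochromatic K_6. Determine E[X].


Let X = Σ_S X_S over the C(54, 6) = 25827165 subsets S of size 6, where X_S = 1 if the K_6 on S is monochromatic.
For a fixed S, the K_6 on S has C(6, 2) = 15 edges. P[all 15 edges red] = (1/2)^15, and likewise for blue, so P[monochromatic] = 2·(1/2)^15 = 2^{1 − 15} = 1/16384.
By linearity: E[X] = C(54, 6) · 2^{1 − 15} = 25827165 · 1/16384 = 25827165/16384.
Numerically: E[X] ≈ 1576.3651.

E[X] = C(54,6)·2^(1−C(6,2)) = 25827165/16384 ≈ 1576.3651.


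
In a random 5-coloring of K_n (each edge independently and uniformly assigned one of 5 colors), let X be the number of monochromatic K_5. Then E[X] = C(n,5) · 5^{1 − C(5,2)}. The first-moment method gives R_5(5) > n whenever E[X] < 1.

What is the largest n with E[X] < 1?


We need C(n, 5) · 5^{1 − 10} < 1, i.e. C(n, 5) < 5^{10 − 1} = 1953125.
Check values of n near the boundary:
  n = 48: C(48, 5) = 1712304; 1712304 < 1953125? YES
  n = 49: C(49, 5) = 1906884; 1906884 < 1953125? YES
  n = 50: C(50, 5) = 2118760; 2118760 < 1953125? NO
  n = 51: C(51, 5) = 2349060; 2349060 < 1953125? NO
  n = 52: C(52, 5) = 2598960; 2598960 < 1953125? NO
The largest n with C(n, 5) < 1953125 is n = 49 (where E[X] = 1906884/1953125 ≈ 0.9763246). Hence R_5(5) > 49, i.e. R_5(5) ≥ 50.

Largest n = 49; hence R_5(5) > 49.


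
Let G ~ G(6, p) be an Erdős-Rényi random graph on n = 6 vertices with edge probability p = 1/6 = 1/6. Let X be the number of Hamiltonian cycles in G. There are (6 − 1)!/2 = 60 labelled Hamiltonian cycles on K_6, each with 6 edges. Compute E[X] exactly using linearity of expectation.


K_6 has (6 − 1)!/2 = 60 labelled Hamiltonian cycles.
For each such Hamiltonian cycle H, let X_H = 1 if all 6 edges of H are present in G. Then P[X_H = 1] = p^{6} = (1/6)^{6} = 1/46656.
By linearity of expectation: E[X] = Σ_H E[X_H] = 60 · p^{6} = 60 · 1/46656 = 5/3888.
Numerically: E[X] ≈ 0.001286.

E[X] = 60 · (1/6)^{6} = 5/3888 ≈ 0.001286.


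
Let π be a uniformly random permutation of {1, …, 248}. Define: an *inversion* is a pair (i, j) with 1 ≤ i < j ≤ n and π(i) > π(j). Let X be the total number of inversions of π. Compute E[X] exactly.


Write X = Σ X_I over the C(248, 2) = 30628 pairs i < j, with X_I the indicator of one inversion.
There are 30628 indicators.
For each fixed pair i < j, the values π(i) and π(j) are two distinct elements of {1, …, 248} in uniformly random order; by symmetry P[π(i) > π(j)] = 1/2.
By linearity: E[X] = 30628 · (1/2) = C(248, 2) · (1/2) = 30628/2 = 15314 ≈ 15314.0000.

E[X] = 15314 = 15314.0000.


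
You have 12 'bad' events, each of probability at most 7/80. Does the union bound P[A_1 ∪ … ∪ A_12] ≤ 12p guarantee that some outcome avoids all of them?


Union bound: P[∪_{i=1}^{12} A_i] ≤ Σ_i P[A_i] ≤ 12·p = 12·(7/80) = 21/20.
Numerically: 21/20 ≈ 1.0500000.
Is 21/20 < 1? NO.
Since the bound 21/20 is ≥ 1, the union bound is uninformative here; it does NOT by itself certify existence.

12·p = 21/20 ≈ 1.0500000; existence NOT certified by the union bound.


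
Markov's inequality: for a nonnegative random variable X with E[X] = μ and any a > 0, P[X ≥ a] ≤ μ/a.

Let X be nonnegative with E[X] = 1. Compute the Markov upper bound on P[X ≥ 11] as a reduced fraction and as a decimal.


μ = E[X] = 1, a = 11.
Markov: P[X ≥ 11] ≤ μ/a = (1)/11 = 1/11.
Numerically: ≈ 0.090909.
(Since a = 11 > μ = 1.000000, the bound 1/11 is < 1 and informative.)

P[X ≥ 11] ≤ 1/11 ≈ 0.090909.


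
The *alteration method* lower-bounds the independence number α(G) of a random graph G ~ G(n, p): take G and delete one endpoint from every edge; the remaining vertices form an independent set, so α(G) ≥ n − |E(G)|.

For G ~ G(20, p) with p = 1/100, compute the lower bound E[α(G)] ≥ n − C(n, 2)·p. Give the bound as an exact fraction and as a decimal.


E[|E(G)|] = C(20, 2)·p = 190 · (1/100) = 19/10.
E[α(G)] ≥ n − E[|E(G)|] = 20 − 19/10 = 181/10.
Numerically: ≈ 18.10000.
(This is only a lower bound; the true E[α(G)] may be larger.)

E[α(G)] ≥ 181/10 ≈ 18.10000.


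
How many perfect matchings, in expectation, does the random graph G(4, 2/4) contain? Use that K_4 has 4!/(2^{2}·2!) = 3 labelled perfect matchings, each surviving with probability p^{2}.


K_4 has 4!/(2^{2}·2!) = 3 labelled perfect matchings.
For each such perfect matching H, let X_H = 1 if all 2 edges of H are present in G. Then P[X_H = 1] = p^{2} = (1/2)^{2} = 1/4.
By linearity: E[X] = Σ_H E[X_H] = 3 · p^{2} = 3 · 1/4 = 3/4.
Numerically: E[X] ≈ 0.75.

E[X] = 3 · (1/2)^{2} = 3/4 ≈ 0.75.


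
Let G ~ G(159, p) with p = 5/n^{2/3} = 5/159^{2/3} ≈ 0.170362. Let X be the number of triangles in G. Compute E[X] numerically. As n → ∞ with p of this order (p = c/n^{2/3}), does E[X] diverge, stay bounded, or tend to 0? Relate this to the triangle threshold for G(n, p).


Number of potential triangles: C(159, 3) = 657359.
Each occurs with probability p³ ≈ (0.170362)³ ≈ 4.94442467e-03.
By linearity: E[X] = C(159, 3)·p³ ≈ 657359 · 4.94442467e-03 ≈ 3250.262055.
Since α = 2/3 < 1, p = c/n^{2/3} ≫ 1/n is above the triangle threshold p ~ 1/n. Asymptotically E[X] ~ (c³/6)·n^{3(1−α)} = (5³/6)·n^{1} → ∞; triangles are abundant w.h.p.

E[X] ≈ 3250.262055; in regime p = Θ(1/n^{2/3}) E[X] diverges (above the triangle threshold p ~ 1/n).


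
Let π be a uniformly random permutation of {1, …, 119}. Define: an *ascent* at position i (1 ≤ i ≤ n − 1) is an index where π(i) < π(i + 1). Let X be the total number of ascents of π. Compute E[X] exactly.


Write X = Σ X_I over i = 1, …, 118, with X_I the indicator of one ascent.
There are 118 indicators.
For each fixed i, the pair (π(i), π(i+1)) is a uniformly random ordered pair of distinct values from {1, …, 119}; by symmetry P[π(i) < π(i+1)] = 1/2.
By linearity: E[X] = 118 · (1/2) = (119 − 1) · (1/2) = 59 ≈ 59.00000.

E[X] = 59 = 59.00000.


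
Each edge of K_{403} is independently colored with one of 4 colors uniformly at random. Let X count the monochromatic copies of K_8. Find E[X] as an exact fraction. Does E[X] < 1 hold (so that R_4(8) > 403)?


E[X] = C(403, 8) · 4^{1 − 28} = 16090020602228430 · 4^{−27} = 16090020602228430/18014398509481984.
As a reduced fraction: E[X] = 8045010301114215/9007199254740992 ≈ 0.8931756.
Is E[X] < 1? YES.
Since E[X] < 1, there exists a 4-coloring of K_{403} with no monochromatic K_8; hence R_4(8) > 403.

E[X] = 8045010301114215/9007199254740992 ≈ 0.8931756; E[X] < 1, so R_4(8) > 403.


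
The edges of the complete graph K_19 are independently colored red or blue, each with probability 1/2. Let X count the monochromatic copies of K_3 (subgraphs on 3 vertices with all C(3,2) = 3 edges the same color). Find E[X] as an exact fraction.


Let X = Σ_S X_S over the C(19, 3) = 969 subsets S of size 3, where X_S = 1 if the K_3 on S is monochromatic.
For a fixed S, the K_3 on S has C(3, 2) = 3 edges. P[all 3 edges red] = (1/2)^3, and likewise for blue, so P[monochromatic] = 2·(1/2)^3 = 2^{1 − 3} = 1/4.
By linearity of expectation: E[X] = C(19, 3) · 2^{1 − 3} = 969 · 1/4 = 969/4.
Numerically: E[X] ≈ 242.25000.

E[X] = C(19,3)·2^(1−C(3,2)) = 969/4 ≈ 242.25000.


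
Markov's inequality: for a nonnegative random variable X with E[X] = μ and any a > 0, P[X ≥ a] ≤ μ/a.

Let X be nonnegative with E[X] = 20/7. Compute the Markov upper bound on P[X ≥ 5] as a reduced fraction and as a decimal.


μ = E[X] = 20/7, a = 5.
Markov: P[X ≥ 5] ≤ μ/a = (20/7)/5 = 4/7.
Numerically: ≈ 0.571.
(Since a = 5 > μ = 2.857, the bound 4/7 is < 1 and informative.)

P[X ≥ 5] ≤ 4/7 ≈ 0.571.


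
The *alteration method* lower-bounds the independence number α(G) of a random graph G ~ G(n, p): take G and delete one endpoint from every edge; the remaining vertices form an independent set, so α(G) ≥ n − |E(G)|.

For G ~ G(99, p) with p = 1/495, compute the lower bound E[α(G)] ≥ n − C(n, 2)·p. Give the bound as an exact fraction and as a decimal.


E[|E(G)|] = C(99, 2)·p = 4851 · (1/495) = 49/5.
E[α(G)] ≥ n − E[|E(G)|] = 99 − 49/5 = 446/5.
Numerically: ≈ 89.2000.
(This is only a lower bound; the true E[α(G)] may be larger.)

E[α(G)] ≥ 446/5 ≈ 89.2000.


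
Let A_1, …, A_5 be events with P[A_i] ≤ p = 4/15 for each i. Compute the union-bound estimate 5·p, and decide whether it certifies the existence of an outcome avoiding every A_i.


Union bound: P[∪_{i=1}^{5} A_i] ≤ Σ_i P[A_i] ≤ 5·p = 5·(4/15) = 4/3.
Numerically: 4/3 ≈ 1.3333333.
Is 4/3 < 1? NO.
Since the bound 4/3 is ≥ 1, the union bound is uninformative here; it does NOT by itself certify existence.

5·p = 4/3 ≈ 1.3333333; existence NOT certified by the union bound.


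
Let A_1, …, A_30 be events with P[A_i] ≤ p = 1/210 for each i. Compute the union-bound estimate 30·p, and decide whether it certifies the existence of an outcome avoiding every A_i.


Union bound: P[∪_{i=1}^{30} A_i] ≤ Σ_i P[A_i] ≤ 30·p = 30·(1/210) = 1/7.
Numerically: 1/7 ≈ 0.1428571.
Is 1/7 < 1? YES.
Since P[∪ A_i] ≤ 1/7 < 1, the complement has P[∩ A_i^c] ≥ 1 − 1/7 = 6/7 > 0, so some outcome avoids every A_i.

30·p = 1/7 ≈ 0.1428571; existence CERTIFIED by the union bound.


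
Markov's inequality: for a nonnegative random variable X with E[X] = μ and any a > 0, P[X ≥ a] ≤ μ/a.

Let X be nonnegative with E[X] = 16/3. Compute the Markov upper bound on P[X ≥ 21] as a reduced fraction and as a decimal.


μ = E[X] = 16/3, a = 21.
Markov: P[X ≥ 21] ≤ μ/a = (16/3)/21 = 16/63.
Numerically: ≈ 0.254.
(Since a = 21 > μ = 5.333, the bound 16/63 is < 1 and informative.)

P[X ≥ 21] ≤ 16/63 ≈ 0.254.


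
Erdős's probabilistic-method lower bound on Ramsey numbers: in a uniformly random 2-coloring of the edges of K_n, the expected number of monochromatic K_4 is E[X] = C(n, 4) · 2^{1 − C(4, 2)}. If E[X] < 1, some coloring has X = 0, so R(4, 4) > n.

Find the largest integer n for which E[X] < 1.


We need C(n, 4) · 2^{1 − 6} < 1, i.e. C(n, 4) < 2^{6 − 1} = 32.
Check values of n near the boundary:
  n = 4: C(4, 4) = 1; 1 < 32? YES
  n = 5: C(5, 4) = 5; 5 < 32? YES
  n = 6: C(6, 4) = 15; 15 < 32? YES
  n = 7: C(7, 4) = 35; 35 < 32? NO
  n = 8: C(8, 4) = 70; 70 < 32? NO
  n = 9: C(9, 4) = 126; 126 < 32? NO
The largest n with C(n, 4) < 32 is n = 6 (where E[X] = 15/32 ≈ 0.46875). Hence R(4, 4) > 6, i.e. R(4, 4) ≥ 7.

Largest n = 6; hence R(4, 4) > 6.


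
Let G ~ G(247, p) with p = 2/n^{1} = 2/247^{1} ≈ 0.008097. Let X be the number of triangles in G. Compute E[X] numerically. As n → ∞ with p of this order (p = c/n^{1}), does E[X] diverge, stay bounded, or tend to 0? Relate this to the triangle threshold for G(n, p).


Number of potential triangles: C(247, 3) = 2481115.
Each occurs with probability p³ ≈ (0.008097)³ ≈ 5.308834e-07.
By linearity: E[X] = C(247, 3)·p³ ≈ 2481115 · 5.308834e-07 ≈ 1.3172.
Here α = 1, so p = 2/n is exactly at the triangle threshold p ~ 1/n. Asymptotically E[X] → c³/6 = 2³/6 = 4/3 ≈ 1.3333, a bounded constant. In this regime the triangle count is asymptotically Poisson(c³/6).

E[X] ≈ 1.3172; in regime p = Θ(1/n^{1}) E[X] stays bounded (at the triangle threshold p ~ 1/n).


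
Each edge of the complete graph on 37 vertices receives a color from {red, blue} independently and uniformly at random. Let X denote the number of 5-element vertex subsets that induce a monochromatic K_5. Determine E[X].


Let X = Σ_S X_S over the C(37, 5) = 435897 subsets S of size 5, where X_S = 1 if the K_5 on S is monochromatic.
For a fixed S, the K_5 on S has C(5, 2) = 10 edges. P[all 10 edges red] = (1/2)^10, and likewise for blue, so P[monochromatic] = 2·(1/2)^10 = 2^{1 − 10} = 1/512.
Summing: E[X] = C(37, 5) · 2^{1 − 10} = 435897 · 1/512 = 435897/512.
Numerically: E[X] ≈ 851.3613.

E[X] = C(37,5)·2^(1−C(5,2)) = 435897/512 ≈ 851.3613.


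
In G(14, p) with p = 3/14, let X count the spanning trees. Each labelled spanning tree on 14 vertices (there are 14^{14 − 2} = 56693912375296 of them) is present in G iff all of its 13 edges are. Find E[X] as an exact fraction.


K_14 has 14^{14 − 2} = 56693912375296 labelled spanning trees.
For each such spanning tree H, let X_H = 1 if all 13 edges of H are present in G. Then P[X_H = 1] = p^{13} = (3/14)^{13} = 1594323/793714773254144.
Summing the indicators: E[X] = Σ_H E[X_H] = 56693912375296 · p^{13} = 56693912375296 · 1594323/793714773254144 = 1594323/14.
Numerically: E[X] ≈ 1.14e+05.

E[X] = 56693912375296 · (3/14)^{13} = 1594323/14 ≈ 1.14e+05.


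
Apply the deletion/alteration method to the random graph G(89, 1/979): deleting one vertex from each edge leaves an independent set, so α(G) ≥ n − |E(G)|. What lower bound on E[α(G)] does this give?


E[|E(G)|] = C(89, 2)·p = 3916 · (1/979) = 4.
E[α(G)] ≥ n − E[|E(G)|] = 89 − 4 = 85.
Numerically: ≈ 85.0000.
(This is only a lower bound; the true E[α(G)] may be larger.)

E[α(G)] ≥ 85 ≈ 85.0000.


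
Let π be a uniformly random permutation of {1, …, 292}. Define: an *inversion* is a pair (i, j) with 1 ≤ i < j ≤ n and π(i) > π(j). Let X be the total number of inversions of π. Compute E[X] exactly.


Write X = Σ X_I over the C(292, 2) = 42486 pairs i < j, with X_I the indicator of one inversion.
There are 42486 indicators.
For each fixed pair i < j, the values π(i) and π(j) are two distinct elements of {1, …, 292} in uniformly random order; by symmetry P[π(i) > π(j)] = 1/2.
By linearity: E[X] = 42486 · (1/2) = C(292, 2) · (1/2) = 42486/2 = 21243 ≈ 21243.000.

E[X] = 21243 = 21243.000.


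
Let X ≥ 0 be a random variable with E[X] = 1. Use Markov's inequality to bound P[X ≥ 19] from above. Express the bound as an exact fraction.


μ = E[X] = 1, a = 19.
Markov: P[X ≥ 19] ≤ μ/a = (1)/19 = 1/19.
Numerically: ≈ 0.053.
(Since a = 19 > μ = 1.000, the bound 1/19 is < 1 and informative.)

P[X ≥ 19] ≤ 1/19 ≈ 0.053.


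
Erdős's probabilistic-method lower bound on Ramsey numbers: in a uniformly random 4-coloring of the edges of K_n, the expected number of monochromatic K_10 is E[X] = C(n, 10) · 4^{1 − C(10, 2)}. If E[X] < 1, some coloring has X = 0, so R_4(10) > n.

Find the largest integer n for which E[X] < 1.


We need C(n, 10) · 4^{1 − 45} < 1, i.e. C(n, 10) < 4^{45 − 1} = 309485009821345068724781056.
Check values of n near the boundary:
  n = 2021: C(2021, 10) = 306347841644770462864800616; 306347841644770462864800616 < 309485009821345068724781056? YES
  n = 2022: C(2022, 10) = 307870445231474093395937796; 307870445231474093395937796 < 309485009821345068724781056? YES
  n = 2023: C(2023, 10) = 309399856285778485315440716; 309399856285778485315440716 < 309485009821345068724781056? YES
  n = 2024: C(2024, 10) = 310936101848269937576192656; 310936101848269937576192656 < 309485009821345068724781056? NO
  n = 2025: C(2025, 10) = 312479209053472269772600560; 312479209053472269772600560 < 309485009821345068724781056? NO
The largest n with C(n, 10) < 309485009821345068724781056 is n = 2023 (where E[X] = 77349964071444621328860179/77371252455336267181195264 ≈ 0.9997249). Hence R_4(10) > 2023, i.e. R_4(10) ≥ 2024.

Largest n = 2023; hence R_4(10) > 2023.


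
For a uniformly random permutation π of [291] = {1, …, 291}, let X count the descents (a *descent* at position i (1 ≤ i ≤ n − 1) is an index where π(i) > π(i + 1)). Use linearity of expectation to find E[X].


Write X = Σ X_I over i = 1, …, 290, with X_I the indicator of one descent.
There are 290 indicators.
For each fixed i, the pair (π(i), π(i+1)) is a uniformly random ordered pair of distinct values from {1, …, 291}; by symmetry P[π(i) > π(i+1)] = 1/2.
By linearity: E[X] = 290 · (1/2) = (291 − 1) · (1/2) = 145 ≈ 145.000.

E[X] = 145 = 145.000.


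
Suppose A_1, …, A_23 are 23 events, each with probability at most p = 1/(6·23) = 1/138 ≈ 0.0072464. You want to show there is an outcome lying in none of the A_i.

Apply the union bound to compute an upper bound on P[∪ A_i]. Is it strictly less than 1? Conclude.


Union bound: P[∪_{i=1}^{23} A_i] ≤ Σ_i P[A_i] ≤ 23·p = 23·(1/138) = 1/6.
Numerically: 1/6 ≈ 0.1666667.
Is 1/6 < 1? YES.
Since P[∪ A_i] ≤ 1/6 < 1, the complement has P[∩ A_i^c] ≥ 1 − 1/6 = 5/6 > 0, so some outcome avoids every A_i.

23·p = 1/6 ≈ 0.1666667; existence CERTIFIED by the union bound.


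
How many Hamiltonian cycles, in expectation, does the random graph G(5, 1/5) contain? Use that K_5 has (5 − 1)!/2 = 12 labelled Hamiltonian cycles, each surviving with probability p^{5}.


K_5 has (5 − 1)!/2 = 12 labelled Hamiltonian cycles.
For each such Hamiltonian cycle H, let X_H = 1 if all 5 edges of H are present in G. Then P[X_H = 1] = p^{5} = (1/5)^{5} = 1/3125.
Summing the indicators: E[X] = Σ_H E[X_H] = 12 · p^{5} = 12 · 1/3125 = 12/3125.
Numerically: E[X] ≈ 0.00384.

E[X] = 12 · (1/5)^{5} = 12/3125 ≈ 0.00384.


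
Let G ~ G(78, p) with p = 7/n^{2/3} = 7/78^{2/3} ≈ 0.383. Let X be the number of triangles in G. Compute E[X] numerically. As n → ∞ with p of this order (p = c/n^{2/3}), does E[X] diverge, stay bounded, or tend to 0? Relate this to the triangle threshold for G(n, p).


Number of potential triangles: C(78, 3) = 76076.
Each occurs with probability p³ ≈ (0.383)³ ≈ 5.63774e-02.
By linearity: E[X] = C(78, 3)·p³ ≈ 76076 · 5.63774e-02 ≈ 4288.966.
Since α = 2/3 < 1, p = c/n^{2/3} ≫ 1/n is above the triangle threshold p ~ 1/n. Asymptotically E[X] ~ (c³/6)·n^{3(1−α)} = (7³/6)·n^{1} → ∞; triangles are abundant w.h.p.

E[X] ≈ 4288.966; in regime p = Θ(1/n^{2/3}) E[X] diverges (above the triangle threshold p ~ 1/n).


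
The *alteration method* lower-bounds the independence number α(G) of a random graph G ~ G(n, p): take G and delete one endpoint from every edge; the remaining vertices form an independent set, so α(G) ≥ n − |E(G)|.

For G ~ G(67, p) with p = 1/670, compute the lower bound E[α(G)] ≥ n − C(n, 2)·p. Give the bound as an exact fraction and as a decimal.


E[|E(G)|] = C(67, 2)·p = 2211 · (1/670) = 33/10.
E[α(G)] ≥ n − E[|E(G)|] = 67 − 33/10 = 637/10.
Numerically: ≈ 63.700000.
(This is only a lower bound; the true E[α(G)] may be larger.)

E[α(G)] ≥ 637/10 ≈ 63.700000.


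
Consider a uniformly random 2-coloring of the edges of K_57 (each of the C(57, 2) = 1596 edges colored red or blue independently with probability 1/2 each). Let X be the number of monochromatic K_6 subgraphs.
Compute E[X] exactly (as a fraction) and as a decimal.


Let X = Σ_S X_S over the C(57, 6) = 36288252 subsets S of size 6, where X_S = 1 if the K_6 on S is monochromatic.
For a fixed S, the K_6 on S has C(6, 2) = 15 edges. P[all 15 edges red] = (1/2)^15, and likewise for blue, so P[monochromatic] = 2·(1/2)^15 = 2^{1 − 15} = 1/16384.
Summing: E[X] = C(57, 6) · 2^{1 − 15} = 36288252 · 1/16384 = 9072063/4096.
Numerically: E[X] ≈ 2214.8591.

E[X] = C(57,6)·2^(1−C(6,2)) = 9072063/4096 ≈ 2214.8591.


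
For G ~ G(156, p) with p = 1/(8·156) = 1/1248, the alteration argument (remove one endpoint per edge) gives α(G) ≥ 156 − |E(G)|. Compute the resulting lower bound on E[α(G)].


E[|E(G)|] = C(156, 2)·p = 12090 · (1/1248) = 155/16.
E[α(G)] ≥ n − E[|E(G)|] = 156 − 155/16 = 2341/16.
Numerically: ≈ 146.312.
(This is only a lower bound; the true E[α(G)] may be larger.)

E[α(G)] ≥ 2341/16 ≈ 146.312.


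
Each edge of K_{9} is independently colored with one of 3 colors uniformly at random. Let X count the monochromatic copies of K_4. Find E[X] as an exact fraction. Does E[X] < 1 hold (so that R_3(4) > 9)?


E[X] = C(9, 4) · 3^{1 − 6} = 126 · 3^{−5} = 126/243.
As a reduced fraction: E[X] = 14/27 ≈ 0.518519.
Is E[X] < 1? YES.
Since E[X] < 1, there exists a 3-coloring of K_{9} with no monochromatic K_4; hence R_3(4) > 9.

E[X] = 14/27 ≈ 0.518519; E[X] < 1, so R_3(4) > 9.


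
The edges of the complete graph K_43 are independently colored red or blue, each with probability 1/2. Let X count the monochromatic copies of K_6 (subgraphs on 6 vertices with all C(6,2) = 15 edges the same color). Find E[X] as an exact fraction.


Let X = Σ_S X_S over the C(43, 6) = 6096454 subsets S of size 6, where X_S = 1 if the K_6 on S is monochromatic.
For a fixed S, the K_6 on S has C(6, 2) = 15 edges. P[all 15 edges red] = (1/2)^15, and likewise for blue, so P[monochromatic] = 2·(1/2)^15 = 2^{1 − 15} = 1/16384.
Summing: E[X] = C(43, 6) · 2^{1 − 15} = 6096454 · 1/16384 = 3048227/8192.
Numerically: E[X] ≈ 372.09802.

E[X] = C(43,6)·2^(1−C(6,2)) = 3048227/8192 ≈ 372.09802.


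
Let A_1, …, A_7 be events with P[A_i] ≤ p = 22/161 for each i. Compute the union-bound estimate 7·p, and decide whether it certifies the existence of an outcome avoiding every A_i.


Union bound: P[∪_{i=1}^{7} A_i] ≤ Σ_i P[A_i] ≤ 7·p = 7·(22/161) = 22/23.
Numerically: 22/23 ≈ 0.956522.
Is 22/23 < 1? YES.
Since P[∪ A_i] ≤ 22/23 < 1, the complement has P[∩ A_i^c] ≥ 1 − 22/23 = 1/23 > 0, so some outcome avoids every A_i.

7·p = 22/23 ≈ 0.956522; existence CERTIFIED by the union bound.


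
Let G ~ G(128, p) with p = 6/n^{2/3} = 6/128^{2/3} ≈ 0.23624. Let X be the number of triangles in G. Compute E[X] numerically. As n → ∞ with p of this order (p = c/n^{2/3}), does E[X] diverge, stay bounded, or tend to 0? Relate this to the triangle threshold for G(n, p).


Number of potential triangles: C(128, 3) = 341376.
Each occurs with probability p³ ≈ (0.23624)³ ≈ 1.3183594e-02.
By linearity: E[X] = C(128, 3)·p³ ≈ 341376 · 1.3183594e-02 ≈ 4500.56250.
Since α = 2/3 < 1, p = c/n^{2/3} ≫ 1/n is above the triangle threshold p ~ 1/n. Asymptotically E[X] ~ (c³/6)·n^{3(1−α)} = (6³/6)·n^{1} → ∞; triangles are abundant w.h.p.

E[X] ≈ 4500.56250; in regime p = Θ(1/n^{2/3}) E[X] diverges (above the triangle threshold p ~ 1/n).


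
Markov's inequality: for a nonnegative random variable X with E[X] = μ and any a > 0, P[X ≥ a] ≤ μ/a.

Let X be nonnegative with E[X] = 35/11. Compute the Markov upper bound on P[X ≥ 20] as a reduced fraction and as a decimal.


μ = E[X] = 35/11, a = 20.
Markov: P[X ≥ 20] ≤ μ/a = (35/11)/20 = 7/44.
Numerically: ≈ 0.15909.
(Since a = 20 > μ = 3.18182, the bound 7/44 is < 1 and informative.)

P[X ≥ 20] ≤ 7/44 ≈ 0.15909.


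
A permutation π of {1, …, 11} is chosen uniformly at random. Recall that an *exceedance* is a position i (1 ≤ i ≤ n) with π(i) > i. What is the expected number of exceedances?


Write X = Σ_{i=1}^{11} X_i, where X_i = 1_{π(i) > i}.
For each fixed i, π(i) is uniform over {1, …, 11} (marginal of a uniform permutation), so P[π(i) > i] = (n − i)/n. Summing: Σ_{i=1}^{11} (n − i)/n = (0 + 1 + … + 10)/11 = 11(11 − 1)/(2·11) = (11 − 1)/2.
Hence E[X] = Σ_{i=1}^{11} (11 − i)/11 = 5 ≈ 5.000.

E[X] = 5 = 5.000.


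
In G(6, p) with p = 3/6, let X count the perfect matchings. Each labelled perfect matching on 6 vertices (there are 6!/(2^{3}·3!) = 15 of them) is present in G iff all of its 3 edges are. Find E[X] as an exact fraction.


K_6 has 6!/(2^{3}·3!) = 15 labelled perfect matchings.
For each such perfect matching H, let X_H = 1 if all 3 edges of H are present in G. Then P[X_H = 1] = p^{3} = (1/2)^{3} = 1/8.
By linearity: E[X] = Σ_H E[X_H] = 15 · p^{3} = 15 · 1/8 = 15/8.
Numerically: E[X] ≈ 1.875.

E[X] = 15 · (1/2)^{3} = 15/8 ≈ 1.875.


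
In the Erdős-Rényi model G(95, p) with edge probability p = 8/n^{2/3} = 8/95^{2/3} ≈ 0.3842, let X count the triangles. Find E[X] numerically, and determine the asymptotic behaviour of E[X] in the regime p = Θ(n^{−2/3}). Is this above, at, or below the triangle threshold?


Number of potential triangles: C(95, 3) = 138415.
Each occurs with probability p³ ≈ (0.3842)³ ≈ 5.673130e-02.
By linearity: E[X] = C(95, 3)·p³ ≈ 138415 · 5.673130e-02 ≈ 7852.4632.
Since α = 2/3 < 1, p = c/n^{2/3} ≫ 1/n is above the triangle threshold p ~ 1/n. Asymptotically E[X] ~ (c³/6)·n^{3(1−α)} = (8³/6)·n^{1} → ∞; triangles are abundant w.h.p.

E[X] ≈ 7852.4632; in regime p = Θ(1/n^{2/3}) E[X] diverges (above the triangle threshold p ~ 1/n).
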